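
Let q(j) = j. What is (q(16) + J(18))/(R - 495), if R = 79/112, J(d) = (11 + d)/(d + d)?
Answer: -16940/498249 ≈ -0.033999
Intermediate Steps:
J(d) = (11 + d)/(2*d) (J(d) = (11 + d)/((2*d)) = (11 + d)*(1/(2*d)) = (11 + d)/(2*d))
R = 79/112 (R = 79*(1/112) = 79/112 ≈ 0.70536)
(q(16) + J(18))/(R - 495) = (16 + (½)*(11 + 18)/18)/(79/112 - 495) = (16 + (½)*(1/18)*29)/(-55361/112) = (16 + 29/36)*(-112/55361) = (605/36)*(-112/55361) = -16940/498249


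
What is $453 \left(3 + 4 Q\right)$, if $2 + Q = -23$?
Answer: $-43941$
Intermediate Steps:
$Q = -25$ ($Q = -2 - 23 = -25$)
$453 \left(3 + 4 Q\right) = 453 \left(3 + 4 \left(-25\right)\right) = 453 \left(3 - 100\right) = 453 \left(-97\right) = -43941$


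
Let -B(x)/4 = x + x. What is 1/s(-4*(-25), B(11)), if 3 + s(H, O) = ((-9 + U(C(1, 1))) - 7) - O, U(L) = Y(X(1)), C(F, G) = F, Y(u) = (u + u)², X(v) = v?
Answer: 1/73 ≈ 0.013699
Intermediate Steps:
B(x) = -8*x (B(x) = -4*(x + x) = -8*x)
Y(u) = 4*u² (Y(u) = (2*u)² = 4*u²)
U(L) = 4 (U(L) = 4*1² = 4*1 = 4)
s(H, O) = -15 - O (s(H, O) = -3 + (((-9 + 4) - 7) - O) = -3 + ((-5 - 7) - O) = -3 + (-12 - O) = -15 - O)
1/s(-4*(-25), B(11)) = 1/(-15 - (-8)*11) = 1/(-15 - 1*(-88)) = 1/(-15 + 88) = 1/73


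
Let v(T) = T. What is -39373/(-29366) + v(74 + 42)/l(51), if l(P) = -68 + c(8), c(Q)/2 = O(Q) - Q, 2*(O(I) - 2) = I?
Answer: -35725/132147 ≈ -0.27034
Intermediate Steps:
O(I) = 2 + I/2
c(Q) = 4 - Q (c(Q) = 2*((2 + Q/2) - Q) = 2*(2 - Q/2) = 4 - Q)
l(P) = -72 (l(P) = -68 + (4 - 1*8) = -68 + (4 - 8) = -68 - 4 = -72)
-39373/(-29366) + v(74 + 42)/l(51) = -39373/(-29366) + (74 + 42)/(-72) = -39373*(-1/29366) + 116*(-1/72) = 39373/29366 - 29/18 = -35725/132147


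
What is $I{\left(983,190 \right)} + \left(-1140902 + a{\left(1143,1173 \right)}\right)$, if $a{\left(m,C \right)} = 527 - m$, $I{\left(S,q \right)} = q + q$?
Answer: $-1141138$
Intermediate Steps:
$I{\left(S,q \right)} = 2 q$
$I{\left(983,190 \right)} + \left(-1140902 + a{\left(1143,1173 \right)}\right) = 2 \cdot 190 + \left(-1140902 + \left(527 - 1143\right)\right) = 380 + \left(-1140902 + \left(527 - 1143\right)\right) = 380 - 1141518 = -1141138$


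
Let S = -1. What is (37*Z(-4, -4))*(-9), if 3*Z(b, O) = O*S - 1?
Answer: -333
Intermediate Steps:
Z(b, O) = -⅓ - O/3 (Z(b, O) = (O*(-1) - 1)/3 = (-O - 1)/3 = (-1 - O)/3 = -⅓ - O/3)
(37*Z(-4, -4))*(-9) = (37*(-⅓ - ⅓*(-4)))*(-9) = (37*(-⅓ + 4/3))*(-9) = (37*1)*(-9) = 37*(-9) = -333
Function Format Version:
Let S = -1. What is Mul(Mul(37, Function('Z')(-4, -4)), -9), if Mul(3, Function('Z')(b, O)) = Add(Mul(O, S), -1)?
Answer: -333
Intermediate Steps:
Function('Z')(b, O) = Add(Rational(-1, 3), Mul(Rational(-1, 3), O)) (Function('Z')(b, O) = Mul(Rational(1, 3), Add(Mul(O, -1), -1)) = Mul(Rational(1, 3), Add(Mul(-1, O), -1)) = Mul(Rational(1, 3), Add(-1, Mul(-1, O))) = Add(Rational(-1, 3), Mul(Rational(-1, 3), O)))
Mul(Mul(37, Function('Z')(-4, -4)), -9) = Mul(Mul(37, Add(Rational(-1, 3), Mul(Rational(-1, 3), -4))), -9) = Mul(Mul(37, Add(Rational(-1, 3), Rational(4, 3))), -9) = Mul(Mul(37, 1), -9) = Mul(37, -9) = -333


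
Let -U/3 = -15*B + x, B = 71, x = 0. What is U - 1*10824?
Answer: -7629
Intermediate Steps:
U = 3195 (U = -3*(-15*71 + 0) = -3*(-1065 + 0) = -3*(-1065) = 3195)
U - 1*10824 = 3195 - 1*10824 = 3195 - 10824 = -7629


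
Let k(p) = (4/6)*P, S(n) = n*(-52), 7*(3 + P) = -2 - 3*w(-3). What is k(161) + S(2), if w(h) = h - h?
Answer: -2230/21 ≈ -106.19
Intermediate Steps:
w(h) = 0
P = -23/7 (P = -3 + (-2 - 3*0)/7 = -3 + (-2 + 0)/7 = -3 + (⅐)*(-2) = -3 - 2/7 = -23/7 ≈ -3.2857)
S(n) = -52*n
k(p) = -46/21 (k(p) = (4/6)*(-23/7) = (4*(⅙))*(-23/7) = (⅔)*(-23/7) = -46/21)
k(161) + S(2) = -46/21 - 52*2 = -46/21 - 104 = -2230/21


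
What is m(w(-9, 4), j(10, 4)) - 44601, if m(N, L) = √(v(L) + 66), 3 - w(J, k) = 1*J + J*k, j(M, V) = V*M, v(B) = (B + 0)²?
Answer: -44601 + 7*√34 ≈ -44560.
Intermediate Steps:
v(B) = B²
j(M, V) = M*V
w(J, k) = 3 - J - J*k (w(J, k) = 3 - (1*J + J*k) = 3 - (J + J*k) = 3 + (-J - J*k) = 3 - J - J*k)
m(N, L) = √(66 + L²) (m(N, L) = √(L² + 66) = √(66 + L²))
m(w(-9, 4), j(10, 4)) - 44601 = √(66 + (10*4)²) - 44601 = √(66 + 40²) - 44601 = √(66 + 1600) - 44601 = √1666 - 44601 = 7*√34 - 44601 = -44601 + 7*√34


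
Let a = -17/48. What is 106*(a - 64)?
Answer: -163717/24 ≈ -6821.5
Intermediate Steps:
a = -17/48 (a = -17*1/48 = -17/48 ≈ -0.35417)
106*(a - 64) = 106*(-17/48 - 64) = 106*(-3089/48) = -163717/24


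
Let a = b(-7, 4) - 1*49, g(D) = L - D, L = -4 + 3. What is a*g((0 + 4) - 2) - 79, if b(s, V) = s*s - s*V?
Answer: -163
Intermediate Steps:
b(s, V) = s² - V*s
L = -1
g(D) = -1 - D
a = 28 (a = -7*(-7 - 1*4) - 1*49 = -7*(-7 - 4) - 49 = -7*(-11) - 49 = 77 - 49 = 28)
a*g((0 + 4) - 2) - 79 = 28*(-1 - ((0 + 4) - 2)) - 79 = 28*(-1 - (4 - 2)) - 79 = 28*(-1 - 1*2) - 79 = 28*(-1 - 2) - 79 = 28*(-3) - 79 = -84 - 79 = -163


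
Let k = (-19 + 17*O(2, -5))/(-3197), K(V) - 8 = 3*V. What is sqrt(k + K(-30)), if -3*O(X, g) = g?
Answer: I*sqrt(7543225590)/9591 ≈ 9.0555*I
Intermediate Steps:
O(X, g) = -g/3
K(V) = 8 + 3*V
k = -28/9591 (k = (-19 + 17*(-1/3*(-5)))/(-3197) = (-19 + 17*(5/3))*(-1/3197) = (-19 + 85/3)*(-1/3197) = (28/3)*(-1/3197) = -28/9591 ≈ -0.0029194)
sqrt(k + K(-30)) = sqrt(-28/9591 + (8 + 3*(-30))) = sqrt(-28/9591 + (8 - 90)) = sqrt(-28/9591 - 82) = sqrt(-786490/9591) = I*sqrt(7543225590)/9591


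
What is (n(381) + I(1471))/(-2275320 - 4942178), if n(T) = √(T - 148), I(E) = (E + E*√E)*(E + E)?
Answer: -2163841/3608749 - 2163841*√1471/3608749 - √233/7217498 ≈ -23.597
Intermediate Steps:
I(E) = 2*E*(E + E^(3/2)) (I(E) = (E + E^(3/2))*(2*E) = 2*E*(E + E^(3/2)))
n(T) = √(-148 + T)
(n(381) + I(1471))/(-2275320 - 4942178) = (√(-148 + 381) + (2*1471² + 2*1471^(5/2)))/(-2275320 - 4942178) = (√233 + (2*2163841 + 2*(2163841*√1471)))/(-7217498) = (√233 + (4327682 + 4327682*√1471))*(-1/7217498) = (4327682 + √233 + 4327682*√1471)*(-1/7217498) = -2163841/3608749 - 2163841*√1471/3608749 - √233/7217498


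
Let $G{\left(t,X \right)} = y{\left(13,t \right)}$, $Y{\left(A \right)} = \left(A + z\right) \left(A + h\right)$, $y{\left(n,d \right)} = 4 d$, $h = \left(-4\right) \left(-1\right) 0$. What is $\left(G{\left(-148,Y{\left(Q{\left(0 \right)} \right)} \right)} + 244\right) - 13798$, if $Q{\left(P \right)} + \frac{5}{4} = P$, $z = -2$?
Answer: $-14146$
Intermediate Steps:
$h = 0$ ($h = 4 \cdot 0 = 0$)
$Q{\left(P \right)} = - \frac{5}{4} + P$
$Y{\left(A \right)} = A \left(-2 + A\right)$ ($Y{\left(A \right)} = \left(A - 2\right) \left(A + 0\right) = \left(-2 + A\right) A = A \left(-2 + A\right)$)
$G{\left(t,X \right)} = 4 t$
$\left(G{\left(-148,Y{\left(Q{\left(0 \right)} \right)} \right)} + 244\right) - 13798 = \left(4 \left(-148\right) + 244\right) - 13798 = \left(-592 + 244\right) - 13798 = -348 - 13798 = -14146$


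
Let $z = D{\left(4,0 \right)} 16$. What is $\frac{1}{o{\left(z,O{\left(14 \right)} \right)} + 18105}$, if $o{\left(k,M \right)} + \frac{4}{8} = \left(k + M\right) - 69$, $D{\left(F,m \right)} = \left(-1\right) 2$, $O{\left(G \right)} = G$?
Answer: $\frac{2}{36035} \approx 5.5502 \cdot 10^{-5}$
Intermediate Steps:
$D{\left(F,m \right)} = -2$
$z = -32$ ($z = \left(-2\right) 16 = -32$)
$o{\left(k,M \right)} = - \frac{139}{2} + M + k$ ($o{\left(k,M \right)} = - \frac{1}{2} - \left(69 - M - k\right) = - \frac{1}{2} + \left(-69 + M + k\right) = - \frac{139}{2} + M + k$)
$\frac{1}{o{\left(z,O{\left(14 \right)} \right)} + 18105} = \frac{1}{\left(- \frac{139}{2} + 14 - 32\right) + 18105} = \frac{1}{- \frac{175}{2} + 18105} = \frac{1}{\frac{36035}{2}} = \frac{2}{36035}$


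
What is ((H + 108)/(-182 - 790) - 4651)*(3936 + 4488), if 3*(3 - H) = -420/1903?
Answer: -223684252714/5709 ≈ -3.9181e+7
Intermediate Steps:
H = 5849/1903 (H = 3 - (-140)/1903 = 3 - 1/3*(-420/1903) = 3 + 140/1903 = 5849/1903 ≈ 3.0736)
((H + 108)/(-182 - 790) - 4651)*(3936 + 4488) = ((5849/1903 + 108)/(-182 - 790) - 4651)*(3936 + 4488) = ((211373/1903)/(-972) - 4651)*8424 = ((211373/1903)*(-1/972) - 4651)*8424 = (-211373/1849716 - 4651)*8424 = -8603240489/1849716*8424 = -223684252714/5709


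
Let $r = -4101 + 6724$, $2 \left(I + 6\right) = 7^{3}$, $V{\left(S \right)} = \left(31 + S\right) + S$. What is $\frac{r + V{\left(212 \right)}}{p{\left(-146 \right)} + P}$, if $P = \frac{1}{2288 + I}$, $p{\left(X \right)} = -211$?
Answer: $- \frac{5034582}{345125} \approx -14.588$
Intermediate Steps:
$V{\left(S \right)} = 31 + 2 S$
$I = \frac{331}{2}$ ($I = -6 + \frac{7^{3}}{2} = -6 + \frac{1}{2} \cdot 343 = -6 + \frac{343}{2} = \frac{331}{2} \approx 165.5$)
$P = \frac{2}{4907}$ ($P = \frac{1}{2288 + \frac{331}{2}} = \frac{1}{\frac{4907}{2}} = \frac{2}{4907} \approx 0.00040758$)
$r = 2623$
$\frac{r + V{\left(212 \right)}}{p{\left(-146 \right)} + P} = \frac{2623 + \left(31 + 2 \cdot 212\right)}{-211 + \frac{2}{4907}} = \frac{2623 + \left(31 + 424\right)}{- \frac{1035375}{4907}} = \left(2623 + 455\right) \left(- \frac{4907}{1035375}\right) = 3078 \left(- \frac{4907}{1035375}\right) = - \frac{5034582}{345125}$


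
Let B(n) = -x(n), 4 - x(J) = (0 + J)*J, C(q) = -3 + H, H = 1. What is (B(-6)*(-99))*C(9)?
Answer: 6336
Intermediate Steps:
C(q) = -2 (C(q) = -3 + 1 = -2)
x(J) = 4 - J² (x(J) = 4 - (0 + J)*J = 4 - J*J = 4 - J²)
B(n) = -4 + n² (B(n) = -(4 - n²) = -4 + n²)
(B(-6)*(-99))*C(9) = ((-4 + (-6)²)*(-99))*(-2) = ((-4 + 36)*(-99))*(-2) = (32*(-99))*(-2) = -3168*(-2) = 6336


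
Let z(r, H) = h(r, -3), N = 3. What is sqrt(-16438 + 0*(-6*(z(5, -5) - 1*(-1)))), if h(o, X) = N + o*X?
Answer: I*sqrt(16438) ≈ 128.21*I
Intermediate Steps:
h(o, X) = 3 + X*o (h(o, X) = 3 + o*X = 3 + X*o)
z(r, H) = 3 - 3*r
sqrt(-16438 + 0*(-6*(z(5, -5) - 1*(-1)))) = sqrt(-16438 + 0*(-6*((3 - 3*5) - 1*(-1)))) = sqrt(-16438 + 0*(-6*((3 - 15) + 1))) = sqrt(-16438 + 0*(-6*(-12 + 1))) = sqrt(-16438 + 0*(-6*(-11))) = sqrt(-16438 + 0*66) = sqrt(-16438 + 0) = sqrt(-16438) = I*sqrt(16438)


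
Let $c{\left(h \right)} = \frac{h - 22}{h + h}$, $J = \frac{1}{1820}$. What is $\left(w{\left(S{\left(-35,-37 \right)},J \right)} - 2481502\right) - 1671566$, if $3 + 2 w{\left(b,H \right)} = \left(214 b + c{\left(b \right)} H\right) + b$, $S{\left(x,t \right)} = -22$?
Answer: $- \frac{15125781579}{3640} \approx -4.1554 \cdot 10^{6}$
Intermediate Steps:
$J = \frac{1}{1820} \approx 0.00054945$
$c{\left(h \right)} = \frac{-22 + h}{2 h}$
$w{\left(b,H \right)} = - \frac{3}{2} + \frac{215 b}{2} + \frac{H \left(-22 + b\right)}{4 b}$ ($w{\left(b,H \right)} = - \frac{3}{2} + \frac{\left(214 b + \frac{-22 + b}{2 b} H\right) + b}{2} = - \frac{3}{2} + \frac{\left(214 b + \frac{H \left(-22 + b\right)}{2 b}\right) + b}{2} = - \frac{3}{2} + \frac{215 b + \frac{H \left(-22 + b\right)}{2 b}}{2} = - \frac{3}{2} + \left(\frac{215 b}{2} + \frac{H \left(-22 + b\right)}{4 b}\right) = - \frac{3}{2} + \frac{215 b}{2} + \frac{H \left(-22 + b\right)}{4 b}$)
$\left(w{\left(S{\left(-35,-37 \right)},J \right)} - 2481502\right) - 1671566 = \left(\frac{\frac{-22 - 22}{1820} + 2 \left(-22\right) \left(-3 + 215 \left(-22\right)\right)}{4 \left(-22\right)} - 2481502\right) - 1671566 = \left(\frac{1}{4} \left(- \frac{1}{22}\right) \left(\frac{1}{1820} \left(-44\right) + 2 \left(-22\right) \left(-3 - 4730\right)\right) - 2481502\right) - 1671566 = \left(\frac{1}{4} \left(- \frac{1}{22}\right) \left(- \frac{11}{455} + 2 \left(-22\right) \left(-4733\right)\right) - 2481502\right) - 1671566 = \left(\frac{1}{4} \left(- \frac{1}{22}\right) \left(- \frac{11}{455} + 208252\right) - 2481502\right) - 1671566 = \left(\frac{1}{4} \left(- \frac{1}{22}\right) \frac{94754649}{455} - 2481502\right) - 1671566 = \left(- \frac{8614059}{3640} - 2481502\right) - 1671566 = - \frac{9041281339}{3640} - 1671566 = - \frac{15125781579}{3640}$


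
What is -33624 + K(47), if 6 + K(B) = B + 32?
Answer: -33551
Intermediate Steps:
K(B) = 26 + B (K(B) = -6 + (B + 32) = -6 + (32 + B) = 26 + B)
-33624 + K(47) = -33624 + (26 + 47) = -33624 + 73 = -33551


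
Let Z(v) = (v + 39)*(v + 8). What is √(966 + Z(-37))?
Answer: 2*√227 ≈ 30.133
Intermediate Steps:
Z(v) = (8 + v)*(39 + v) (Z(v) = (39 + v)*(8 + v) = (8 + v)*(39 + v))
√(966 + Z(-37)) = √(966 + (312 + (-37)² + 47*(-37))) = √(966 + (312 + 1369 - 1739)) = √(966 - 58) = √908 = 2*√227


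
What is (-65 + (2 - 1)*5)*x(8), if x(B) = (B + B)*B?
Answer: -7680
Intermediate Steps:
x(B) = 2*B² (x(B) = (2*B)*B = 2*B²)
(-65 + (2 - 1)*5)*x(8) = (-65 + (2 - 1)*5)*(2*8²) = (-65 + 1*5)*(2*64) = (-65 + 5)*128 = -60*128 = -7680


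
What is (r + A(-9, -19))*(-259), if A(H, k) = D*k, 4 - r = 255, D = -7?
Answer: 30562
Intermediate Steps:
r = -251 (r = 4 - 1*255 = 4 - 255 = -251)
A(H, k) = -7*k
(r + A(-9, -19))*(-259) = (-251 - 7*(-19))*(-259) = (-251 + 133)*(-259) = -118*(-259) = 30562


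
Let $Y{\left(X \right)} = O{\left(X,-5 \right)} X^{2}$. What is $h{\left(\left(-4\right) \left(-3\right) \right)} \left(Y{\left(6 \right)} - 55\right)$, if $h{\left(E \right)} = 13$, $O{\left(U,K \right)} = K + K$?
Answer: $-5395$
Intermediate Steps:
$O{\left(U,K \right)} = 2 K$
$Y{\left(X \right)} = - 10 X^{2}$ ($Y{\left(X \right)} = 2 \left(-5\right) X^{2} = - 10 X^{2}$)
$h{\left(\left(-4\right) \left(-3\right) \right)} \left(Y{\left(6 \right)} - 55\right) = 13 \left(- 10 \cdot 6^{2} - 55\right) = 13 \left(\left(-10\right) 36 - 55\right) = 13 \left(-360 - 55\right) = 13 \left(-415\right) = -5395$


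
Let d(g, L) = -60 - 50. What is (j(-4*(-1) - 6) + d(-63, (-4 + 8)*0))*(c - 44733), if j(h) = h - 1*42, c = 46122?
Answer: -213906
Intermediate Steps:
d(g, L) = -110
j(h) = -42 + h (j(h) = h - 42 = -42 + h)
(j(-4*(-1) - 6) + d(-63, (-4 + 8)*0))*(c - 44733) = ((-42 + (-4*(-1) - 6)) - 110)*(46122 - 44733) = ((-42 + (4 - 6)) - 110)*1389 = ((-42 - 2) - 110)*1389 = (-44 - 110)*1389 = -154*1389 = -213906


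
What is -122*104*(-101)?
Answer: 1281488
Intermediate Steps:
-122*104*(-101) = -12688*(-101) = 1281488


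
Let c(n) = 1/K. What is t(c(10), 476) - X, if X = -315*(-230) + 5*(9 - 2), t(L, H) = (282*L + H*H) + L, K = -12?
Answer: 1848809/12 ≈ 1.5407e+5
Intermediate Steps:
c(n) = -1/12 (c(n) = 1/(-12) = -1/12)
t(L, H) = H² + 283*L (t(L, H) = (282*L + H²) + L = (H² + 282*L) + L = H² + 283*L)
X = 72485 (X = 72450 + 5*7 = 72450 + 35 = 72485)
t(c(10), 476) - X = (476² + 283*(-1/12)) - 1*72485 = (226576 - 283/12) - 72485 = 2718629/12 - 72485 = 1848809/12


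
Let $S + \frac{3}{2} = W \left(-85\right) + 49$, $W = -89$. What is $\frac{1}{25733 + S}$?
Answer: $\frac{2}{66691} \approx 2.9989 \cdot 10^{-5}$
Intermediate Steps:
$S = \frac{15225}{2}$ ($S = - \frac{3}{2} + \left(\left(-89\right) \left(-85\right) + 49\right) = - \frac{3}{2} + \left(7565 + 49\right) = - \frac{3}{2} + 7614 = \frac{15225}{2} \approx 7612.5$)
$\frac{1}{25733 + S} = \frac{1}{25733 + \frac{15225}{2}} = \frac{1}{\frac{66691}{2}} = \frac{2}{66691}$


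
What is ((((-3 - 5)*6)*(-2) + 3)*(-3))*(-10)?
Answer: 2970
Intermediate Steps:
((((-3 - 5)*6)*(-2) + 3)*(-3))*(-10) = ((-8*6*(-2) + 3)*(-3))*(-10) = ((-48*(-2) + 3)*(-3))*(-10) = ((96 + 3)*(-3))*(-10) = (99*(-3))*(-10) = -297*(-10) = 2970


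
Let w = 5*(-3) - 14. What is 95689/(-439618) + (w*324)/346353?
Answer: -12424274315/50754337718 ≈ -0.24479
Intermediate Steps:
w = -29 (w = -15 - 14 = -29)
95689/(-439618) + (w*324)/346353 = 95689/(-439618) - 29*324/346353 = 95689*(-1/439618) - 9396*1/346353 = -95689/439618 - 3132/115451 = -12424274315/50754337718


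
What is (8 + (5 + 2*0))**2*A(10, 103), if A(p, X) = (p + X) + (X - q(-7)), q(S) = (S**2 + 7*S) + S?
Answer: 37687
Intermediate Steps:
q(S) = S**2 + 8*S
A(p, X) = 7 + p + 2*X (A(p, X) = (p + X) + (X - (-7)*(8 - 7)) = (X + p) + (X - (-7)) = (X + p) + (X - 1*(-7)) = (X + p) + (X + 7) = (X + p) + (7 + X) = 7 + p + 2*X)
(8 + (5 + 2*0))**2*A(10, 103) = (8 + (5 + 2*0))**2*(7 + 10 + 2*103) = (8 + (5 + 0))**2*(7 + 10 + 206) = (8 + 5)**2*223 = 13**2*223 = 169*223 = 37687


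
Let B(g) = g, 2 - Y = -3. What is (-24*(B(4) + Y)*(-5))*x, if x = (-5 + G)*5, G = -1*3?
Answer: -43200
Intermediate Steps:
Y = 5 (Y = 2 - 1*(-3) = 2 + 3 = 5)
G = -3
x = -40 (x = (-5 - 3)*5 = -8*5 = -40)
(-24*(B(4) + Y)*(-5))*x = -24*(4 + 5)*(-5)*(-40) = -216*(-5)*(-40) = -24*(-45)*(-40) = 1080*(-40) = -43200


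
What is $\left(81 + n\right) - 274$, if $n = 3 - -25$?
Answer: $-165$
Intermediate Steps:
$n = 28$ ($n = 3 + 25 = 28$)
$\left(81 + n\right) - 274 = \left(81 + 28\right) - 274 = 109 - 274 = -165$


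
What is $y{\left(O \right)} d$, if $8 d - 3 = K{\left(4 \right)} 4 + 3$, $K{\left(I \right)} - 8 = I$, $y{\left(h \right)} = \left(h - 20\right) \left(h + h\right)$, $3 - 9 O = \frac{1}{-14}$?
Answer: $- \frac{106511}{1176} \approx -90.571$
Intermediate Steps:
$O = \frac{43}{126}$ ($O = \frac{1}{3} - \frac{1}{9 \left(-14\right)} = \frac{1}{3} - - \frac{1}{126} = \frac{1}{3} + \frac{1}{126} = \frac{43}{126} \approx 0.34127$)
$y{\left(h \right)} = 2 h \left(-20 + h\right)$ ($y{\left(h \right)} = \left(-20 + h\right) 2 h = 2 h \left(-20 + h\right)$)
$K{\left(I \right)} = 8 + I$
$d = \frac{27}{4}$ ($d = \frac{3}{8} + \frac{\left(8 + 4\right) 4 + 3}{8} = \frac{3}{8} + \frac{12 \cdot 4 + 3}{8} = \frac{3}{8} + \frac{48 + 3}{8} = \frac{3}{8} + \frac{1}{8} \cdot 51 = \frac{3}{8} + \frac{51}{8} = \frac{27}{4} \approx 6.75$)
$y{\left(O \right)} d = 2 \cdot \frac{43}{126} \left(-20 + \frac{43}{126}\right) \frac{27}{4} = 2 \cdot \frac{43}{126} \left(- \frac{2477}{126}\right) \frac{27}{4} = \left(- \frac{106511}{7938}\right) \frac{27}{4} = - \frac{106511}{1176}$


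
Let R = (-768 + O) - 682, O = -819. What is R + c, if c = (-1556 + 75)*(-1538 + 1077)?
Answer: 680472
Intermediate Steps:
R = -2269 (R = (-768 - 819) - 682 = -1587 - 682 = -2269)
c = 682741 (c = -1481*(-461) = 682741)
R + c = -2269 + 682741 = 680472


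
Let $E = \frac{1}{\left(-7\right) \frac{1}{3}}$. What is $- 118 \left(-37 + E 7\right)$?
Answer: $4720$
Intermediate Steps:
$E = - \frac{3}{7}$ ($E = \frac{1}{\left(-7\right) \frac{1}{3}} = \frac{1}{- \frac{7}{3}} = - \frac{3}{7} \approx -0.42857$)
$- 118 \left(-37 + E 7\right) = - 118 \left(-37 - 3\right) = \left(-118\right) \left(-40\right) = 4720$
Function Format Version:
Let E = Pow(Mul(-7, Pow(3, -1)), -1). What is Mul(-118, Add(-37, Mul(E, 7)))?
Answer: 4720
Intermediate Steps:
E = Rational(-3, 7) (E = Pow(Mul(-7, Rational(1, 3)), -1) = Pow(Rational(-7, 3), -1) = Rational(-3, 7) ≈ -0.42857)
Mul(-118, Add(-37, Mul(E, 7))) = Mul(-118, Add(-37, Mul(Rational(-3, 7), 7))) = Mul(-118, Add(-37, -3)) = Mul(-118, -40) = 4720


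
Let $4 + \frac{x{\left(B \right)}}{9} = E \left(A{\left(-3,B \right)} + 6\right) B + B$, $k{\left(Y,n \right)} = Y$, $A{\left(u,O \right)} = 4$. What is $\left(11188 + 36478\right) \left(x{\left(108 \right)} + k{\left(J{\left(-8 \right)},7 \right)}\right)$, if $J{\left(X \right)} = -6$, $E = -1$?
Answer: $-418984140$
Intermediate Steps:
$x{\left(B \right)} = -36 - 81 B$ ($x{\left(B \right)} = -36 + 9 \left(- (4 + 6) B + B\right) = -36 + 9 \left(\left(-1\right) 10 B + B\right) = -36 + 9 \left(- 10 B + B\right) = -36 + 9 \left(- 9 B\right) = -36 - 81 B$)
$\left(11188 + 36478\right) \left(x{\left(108 \right)} + k{\left(J{\left(-8 \right)},7 \right)}\right) = \left(11188 + 36478\right) \left(\left(-36 - 8748\right) - 6\right) = 47666 \left(\left(-36 - 8748\right) - 6\right) = 47666 \left(-8784 - 6\right) = 47666 \left(-8790\right) = -418984140$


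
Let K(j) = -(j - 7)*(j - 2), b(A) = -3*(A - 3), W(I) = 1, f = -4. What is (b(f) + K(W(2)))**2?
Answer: 225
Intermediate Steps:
b(A) = 9 - 3*A (b(A) = -3*(-3 + A) = 9 - 3*A)
K(j) = -(-7 + j)*(-2 + j)
(b(f) + K(W(2)))**2 = ((9 - 3*(-4)) + (-14 - 1*1**2 + 9*1))**2 = ((9 + 12) + (-14 - 1*1 + 9))**2 = (21 + (-14 - 1 + 9))**2 = (21 - 6)**2 = 15**2 = 225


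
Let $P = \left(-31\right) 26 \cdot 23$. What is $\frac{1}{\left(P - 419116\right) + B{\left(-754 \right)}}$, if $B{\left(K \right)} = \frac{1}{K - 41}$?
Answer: $- \frac{795}{347934931} \approx -2.2849 \cdot 10^{-6}$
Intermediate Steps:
$B{\left(K \right)} = \frac{1}{-41 + K}$
$P = -18538$ ($P = \left(-806\right) 23 = -18538$)
$\frac{1}{\left(P - 419116\right) + B{\left(-754 \right)}} = \frac{1}{\left(-18538 - 419116\right) + \frac{1}{-41 - 754}} = \frac{1}{-437654 + \frac{1}{-795}} = \frac{1}{-437654 - \frac{1}{795}} = \frac{1}{- \frac{347934931}{795}} = - \frac{795}{347934931}$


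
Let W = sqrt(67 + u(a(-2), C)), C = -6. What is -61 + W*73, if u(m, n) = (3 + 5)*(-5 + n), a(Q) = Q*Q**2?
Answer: -61 + 73*I*sqrt(21) ≈ -61.0 + 334.53*I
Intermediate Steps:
a(Q) = Q**3
u(m, n) = -40 + 8*n (u(m, n) = 8*(-5 + n) = -40 + 8*n)
W = I*sqrt(21) (W = sqrt(67 + (-40 + 8*(-6))) = sqrt(67 + (-40 - 48)) = sqrt(67 - 88) = sqrt(-21) = I*sqrt(21) ≈ 4.5826*I)
-61 + W*73 = -61 + (I*sqrt(21))*73 = -61 + 73*I*sqrt(21)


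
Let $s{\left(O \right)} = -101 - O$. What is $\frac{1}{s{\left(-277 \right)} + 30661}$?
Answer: $\frac{1}{30837} \approx 3.2429 \cdot 10^{-5}$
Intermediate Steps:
$\frac{1}{s{\left(-277 \right)} + 30661} = \frac{1}{\left(-101 - -277\right) + 30661} = \frac{1}{\left(-101 + 277\right) + 30661} = \frac{1}{176 + 30661} = \frac{1}{30837}$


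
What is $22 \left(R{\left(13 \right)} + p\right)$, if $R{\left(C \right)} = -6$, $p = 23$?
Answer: $374$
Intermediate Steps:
$22 \left(R{\left(13 \right)} + p\right) = 22 \left(-6 + 23\right) = 22 \cdot 17 = 374$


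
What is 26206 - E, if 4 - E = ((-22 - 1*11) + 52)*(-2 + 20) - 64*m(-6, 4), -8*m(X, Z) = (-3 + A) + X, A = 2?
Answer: 26488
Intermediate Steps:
m(X, Z) = 1/8 - X/8 (m(X, Z) = -((-3 + 2) + X)/8 = -(-1 + X)/8 = 1/8 - X/8)
E = -282 (E = 4 - (((-22 - 1*11) + 52)*(-2 + 20) - 64*(1/8 - 1/8*(-6))) = 4 - (((-22 - 11) + 52)*18 - 64*(1/8 + 3/4)) = 4 - ((-33 + 52)*18 - 64*7/8) = 4 - (19*18 - 56) = 4 - (342 - 56) = 4 - 1*286 = 4 - 286 = -282)
26206 - E = 26206 - 1*(-282) = 26206 + 282 = 26488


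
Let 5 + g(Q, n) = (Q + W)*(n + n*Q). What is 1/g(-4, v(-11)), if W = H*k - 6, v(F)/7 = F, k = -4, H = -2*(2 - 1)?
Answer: -1/467 ≈ -0.0021413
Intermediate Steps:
H = -2 (H = -2*1 = -2)
v(F) = 7*F
W = 2 (W = -2*(-4) - 6 = 8 - 6 = 2)
g(Q, n) = -5 + (2 + Q)*(n + Q*n) (g(Q, n) = -5 + (Q + 2)*(n + n*Q) = -5 + (2 + Q)*(n + Q*n))
1/g(-4, v(-11)) = 1/(-5 + 2*(7*(-11)) + (7*(-11))*(-4)² + 3*(-4)*(7*(-11))) = 1/(-5 + 2*(-77) - 77*16 + 3*(-4)*(-77)) = 1/(-5 - 154 - 1232 + 924) = 1/(-467) = -1/467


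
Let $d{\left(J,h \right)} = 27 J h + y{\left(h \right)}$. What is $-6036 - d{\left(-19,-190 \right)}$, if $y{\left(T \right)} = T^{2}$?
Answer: $-139606$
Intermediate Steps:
$d{\left(J,h \right)} = h^{2} + 27 J h$ ($d{\left(J,h \right)} = 27 J h + h^{2} = h^{2} + 27 J h$)
$-6036 - d{\left(-19,-190 \right)} = -6036 - - 190 \left(-190 + 27 \left(-19\right)\right) = -6036 - - 190 \left(-190 - 513\right) = -6036 - \left(-190\right) \left(-703\right) = -6036 - 133570 = -139606$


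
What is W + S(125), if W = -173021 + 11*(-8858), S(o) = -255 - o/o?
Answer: -270715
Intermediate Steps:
S(o) = -256 (S(o) = -255 - 1*1 = -255 - 1 = -256)
W = -270459 (W = -173021 - 97438 = -270459)
W + S(125) = -270459 - 256 = -270715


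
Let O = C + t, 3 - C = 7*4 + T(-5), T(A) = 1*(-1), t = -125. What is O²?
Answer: 22201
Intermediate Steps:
T(A) = -1
C = -24 (C = 3 - (7*4 - 1) = 3 - (28 - 1) = 3 - 1*27 = 3 - 27 = -24)
O = -149 (O = -24 - 125 = -149)
O² = (-149)² = 22201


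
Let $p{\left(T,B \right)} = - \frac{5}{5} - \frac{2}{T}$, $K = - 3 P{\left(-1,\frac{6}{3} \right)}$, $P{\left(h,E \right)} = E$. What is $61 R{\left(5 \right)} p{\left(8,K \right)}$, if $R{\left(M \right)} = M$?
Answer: $- \frac{1525}{4} \approx -381.25$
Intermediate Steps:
$K = -6$ ($K = - 3 \cdot \frac{6}{3} = - 3 \cdot 6 \cdot \frac{1}{3} = \left(-3\right) 2 = -6$)
$p{\left(T,B \right)} = -1 - \frac{2}{T}$ ($p{\left(T,B \right)} = \left(-5\right) \frac{1}{5} - \frac{2}{T} = -1 - \frac{2}{T}$)
$61 R{\left(5 \right)} p{\left(8,K \right)} = 61 \cdot 5 \frac{-2 - 8}{8} = 305 \frac{-2 - 8}{8} = 305 \cdot \frac{1}{8} \left(-10\right) = 305 \left(- \frac{5}{4}\right) = - \frac{1525}{4}$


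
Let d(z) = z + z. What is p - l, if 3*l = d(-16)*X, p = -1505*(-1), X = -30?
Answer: 1185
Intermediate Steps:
d(z) = 2*z
p = 1505
l = 320 (l = ((2*(-16))*(-30))/3 = (-32*(-30))/3 = (1/3)*960 = 320)
p - l = 1505 - 1*320 = 1505 - 320 = 1185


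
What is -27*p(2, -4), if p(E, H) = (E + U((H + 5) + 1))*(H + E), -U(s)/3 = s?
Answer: -216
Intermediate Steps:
U(s) = -3*s
p(E, H) = (E + H)*(-18 + E - 3*H) (p(E, H) = (E - 3*((H + 5) + 1))*(H + E) = (E - 3*((5 + H) + 1))*(E + H) = (E - 3*(6 + H))*(E + H) = (E + (-18 - 3*H))*(E + H) = (-18 + E - 3*H)*(E + H) = (E + H)*(-18 + E - 3*H))
-27*p(2, -4) = -27*(2² - 18*2 - 18*(-4) - 3*(-4)² - 2*2*(-4)) = -27*(4 - 36 + 72 - 3*16 + 16) = -27*(4 - 36 + 72 - 48 + 16) = -27*8 = -216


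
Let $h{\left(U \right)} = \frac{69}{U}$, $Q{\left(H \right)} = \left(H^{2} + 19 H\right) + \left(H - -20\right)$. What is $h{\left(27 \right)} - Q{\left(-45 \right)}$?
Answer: $- \frac{10282}{9} \approx -1142.4$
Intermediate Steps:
$Q{\left(H \right)} = 20 + H^{2} + 20 H$ ($Q{\left(H \right)} = \left(H^{2} + 19 H\right) + \left(H + 20\right) = \left(H^{2} + 19 H\right) + \left(20 + H\right) = 20 + H^{2} + 20 H$)
$h{\left(27 \right)} - Q{\left(-45 \right)} = \frac{69}{27} - \left(20 + \left(-45\right)^{2} + 20 \left(-45\right)\right) = 69 \cdot \frac{1}{27} - \left(20 + 2025 - 900\right) = \frac{23}{9} - 1145 = - \frac{10282}{9}$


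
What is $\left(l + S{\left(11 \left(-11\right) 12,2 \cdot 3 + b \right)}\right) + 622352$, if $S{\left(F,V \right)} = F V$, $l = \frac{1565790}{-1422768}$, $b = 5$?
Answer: $\frac{143789415675}{237128} \approx 6.0638 \cdot 10^{5}$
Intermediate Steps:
$l = - \frac{260965}{237128}$ ($l = 1565790 \left(- \frac{1}{1422768}\right) = - \frac{260965}{237128} \approx -1.1005$)
$\left(l + S{\left(11 \left(-11\right) 12,2 \cdot 3 + b \right)}\right) + 622352 = \left(- \frac{260965}{237128} + 11 \left(-11\right) 12 \left(2 \cdot 3 + 5\right)\right) + 622352 = \left(- \frac{260965}{237128} + \left(-121\right) 12 \left(6 + 5\right)\right) + 622352 = \left(- \frac{260965}{237128} - 15972\right) + 622352 = - \frac{3787669381}{237128} + 622352 = \frac{143789415675}{237128}$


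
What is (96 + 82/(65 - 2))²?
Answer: 37576900/3969 ≈ 9467.6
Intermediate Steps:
(96 + 82/(65 - 2))² = (96 + 82/63)² = (6130/63)² = 37576900/3969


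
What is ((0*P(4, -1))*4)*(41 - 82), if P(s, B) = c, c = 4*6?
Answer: 0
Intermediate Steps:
c = 24
P(s, B) = 24
((0*P(4, -1))*4)*(41 - 82) = ((0*24)*4)*(41 - 82) = (0*4)*(-41) = 0*(-41) = 0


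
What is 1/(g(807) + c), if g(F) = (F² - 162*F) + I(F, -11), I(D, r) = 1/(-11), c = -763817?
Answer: -11/2676323 ≈ -4.1101e-6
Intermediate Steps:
I(D, r) = -1/11
g(F) = -1/11 + F² - 162*F (g(F) = (F² - 162*F) - 1/11 = -1/11 + F² - 162*F)
1/(g(807) + c) = 1/((-1/11 + 807² - 162*807) - 763817) = 1/((-1/11 + 651249 - 130734) - 763817) = 1/(5725664/11 - 763817) = 1/(-2676323/11) = -11/2676323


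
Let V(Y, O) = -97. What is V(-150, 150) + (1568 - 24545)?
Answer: -23074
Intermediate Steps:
V(-150, 150) + (1568 - 24545) = -97 + (1568 - 24545) = -97 - 22977 = -23074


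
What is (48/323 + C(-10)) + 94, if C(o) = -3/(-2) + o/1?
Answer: 55329/646 ≈ 85.649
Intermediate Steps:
C(o) = 3/2 + o (C(o) = -3*(-1/2) + o*1 = 3/2 + o)
(48/323 + C(-10)) + 94 = (48/323 + (3/2 - 10)) + 94 = (48*(1/323) - 17/2) + 94 = (48/323 - 17/2) + 94 = -5395/646 + 94 = 55329/646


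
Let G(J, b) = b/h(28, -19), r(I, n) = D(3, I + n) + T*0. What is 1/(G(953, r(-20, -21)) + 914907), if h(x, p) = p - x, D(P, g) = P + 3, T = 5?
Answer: 47/43000623 ≈ 1.0930e-6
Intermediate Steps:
D(P, g) = 3 + P
r(I, n) = 6 (r(I, n) = (3 + 3) + 5*0 = 6 + 0 = 6)
G(J, b) = -b/47 (G(J, b) = b/(-19 - 1*28) = b/(-19 - 28) = b/(-47) = b*(-1/47) = -b/47)
1/(G(953, r(-20, -21)) + 914907) = 1/(-1/47*6 + 914907) = 1/(-6/47 + 914907) = 1/(43000623/47) = 47/43000623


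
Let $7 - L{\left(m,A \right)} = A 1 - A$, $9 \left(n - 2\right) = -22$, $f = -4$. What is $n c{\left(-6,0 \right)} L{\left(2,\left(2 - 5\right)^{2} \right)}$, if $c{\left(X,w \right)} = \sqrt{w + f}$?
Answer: $- \frac{56 i}{9} \approx - 6.2222 i$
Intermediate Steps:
$c{\left(X,w \right)} = \sqrt{-4 + w}$ ($c{\left(X,w \right)} = \sqrt{w - 4} = \sqrt{-4 + w}$)
$n = - \frac{4}{9}$ ($n = 2 + \frac{1}{9} \left(-22\right) = 2 - \frac{22}{9} = - \frac{4}{9} \approx -0.44444$)
$L{\left(m,A \right)} = 7$ ($L{\left(m,A \right)} = 7 - \left(A 1 - A\right) = 7 - \left(A - A\right) = 7 - 0 = 7 + 0 = 7$)
$n c{\left(-6,0 \right)} L{\left(2,\left(2 - 5\right)^{2} \right)} = - \frac{4 \sqrt{-4 + 0}}{9} \cdot 7 = - \frac{4 \sqrt{-4}}{9} \cdot 7 = - \frac{4 \cdot 2 i}{9} \cdot 7 = - \frac{8 i}{9} \cdot 7 = - \frac{56 i}{9}$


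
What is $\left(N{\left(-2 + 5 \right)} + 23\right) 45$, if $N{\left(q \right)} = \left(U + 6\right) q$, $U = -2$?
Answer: $1575$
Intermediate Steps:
$N{\left(q \right)} = 4 q$ ($N{\left(q \right)} = \left(-2 + 6\right) q = 4 q$)
$\left(N{\left(-2 + 5 \right)} + 23\right) 45 = \left(4 \left(-2 + 5\right) + 23\right) 45 = \left(4 \cdot 3 + 23\right) 45 = \left(12 + 23\right) 45 = 35 \cdot 45 = 1575$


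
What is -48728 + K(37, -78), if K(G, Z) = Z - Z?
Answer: -48728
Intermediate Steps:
K(G, Z) = 0
-48728 + K(37, -78) = -48728 + 0 = -48728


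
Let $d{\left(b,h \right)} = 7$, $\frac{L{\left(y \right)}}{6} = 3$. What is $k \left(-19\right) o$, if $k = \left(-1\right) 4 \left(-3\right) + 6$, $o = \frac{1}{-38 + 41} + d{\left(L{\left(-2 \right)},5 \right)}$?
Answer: $-2508$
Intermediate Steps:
$L{\left(y \right)} = 18$ ($L{\left(y \right)} = 6 \cdot 3 = 18$)
$o = \frac{22}{3}$ ($o = \frac{1}{-38 + 41} + 7 = \frac{1}{3} + 7 = \frac{22}{3} \approx 7.3333$)
$k = 18$ ($k = \left(-4\right) \left(-3\right) + 6 = 12 + 6 = 18$)
$k \left(-19\right) o = 18 \left(-19\right) \frac{22}{3} = \left(-342\right) \frac{22}{3} = -2508$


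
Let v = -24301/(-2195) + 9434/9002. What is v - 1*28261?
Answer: -279090327779/9879695 ≈ -28249.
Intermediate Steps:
v = 119732616/9879695 (v = -24301*(-1/2195) + 9434*(1/9002) = 24301/2195 + 4717/4501 = 119732616/9879695 ≈ 12.119)
v - 1*28261 = 119732616/9879695 - 1*28261 = 119732616/9879695 - 28261 = -279090327779/9879695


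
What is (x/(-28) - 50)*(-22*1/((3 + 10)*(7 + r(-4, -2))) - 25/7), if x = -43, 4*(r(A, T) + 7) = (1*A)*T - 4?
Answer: 650003/2548 ≈ 255.10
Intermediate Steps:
r(A, T) = -8 + A*T/4 (r(A, T) = -7 + ((1*A)*T - 4)/4 = -7 + (A*T - 4)/4 = -7 + (-4 + A*T)/4 = -7 + (-1 + A*T/4) = -8 + A*T/4)
(x/(-28) - 50)*(-22*1/((3 + 10)*(7 + r(-4, -2))) - 25/7) = (-43/(-28) - 50)*(-22*1/((3 + 10)*(7 + (-8 + (¼)*(-4)*(-2)))) - 25/7) = (-43*(-1/28) - 50)*(-22*1/(13*(7 + (-8 + 2))) - 25*⅐) = (43/28 - 50)*(-22*1/(13*(7 - 6)) - 25/7) = -1357*(-22/(13*1) - 25/7)/28 = -1357*(-22/13 - 25/7)/28 = -1357/28*(-479/91) = 650003/2548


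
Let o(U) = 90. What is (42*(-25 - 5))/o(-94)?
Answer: -14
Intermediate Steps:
(42*(-25 - 5))/o(-94) = (42*(-25 - 5))/90 = (42*(-30))*(1/90) = -1260*1/90 = -14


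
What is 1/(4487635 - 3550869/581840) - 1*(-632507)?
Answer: 235932520144703151/373011713933 ≈ 6.3251e+5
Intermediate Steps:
1/(4487635 - 3550869/581840) - 1*(-632507) = 1/(4487635 - 3550869*1/581840) + 632507 = 1/(4487635 - 507267/83120) + 632507 = 1/(373011713933/83120) + 632507 = 83120/373011713933 + 632507 = 235932520144703151/373011713933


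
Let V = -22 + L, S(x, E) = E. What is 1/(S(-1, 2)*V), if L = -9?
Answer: -1/62 ≈ -0.016129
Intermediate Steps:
V = -31 (V = -22 - 9 = -31)
1/(S(-1, 2)*V) = 1/(2*(-31)) = 1/(-62) = -1/62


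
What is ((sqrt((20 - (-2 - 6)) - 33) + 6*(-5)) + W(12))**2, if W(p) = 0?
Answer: (30 - I*sqrt(5))**2 ≈ 895.0 - 134.16*I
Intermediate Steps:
((sqrt((20 - (-2 - 6)) - 33) + 6*(-5)) + W(12))**2 = ((sqrt((20 - (-2 - 6)) - 33) + 6*(-5)) + 0)**2 = ((sqrt((20 - 1*(-8)) - 33) - 30) + 0)**2 = ((sqrt((20 + 8) - 33) - 30) + 0)**2 = ((sqrt(28 - 33) - 30) + 0)**2 = ((sqrt(-5) - 30) + 0)**2 = ((I*sqrt(5) - 30) + 0)**2 = ((-30 + I*sqrt(5)) + 0)**2 = (-30 + I*sqrt(5))**2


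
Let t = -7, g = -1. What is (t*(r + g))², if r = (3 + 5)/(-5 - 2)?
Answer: 225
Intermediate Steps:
r = -8/7 (r = 8/(-7) = 8*(-⅐) = -8/7 ≈ -1.1429)
(t*(r + g))² = (-7*(-8/7 - 1))² = (-7*(-15/7))² = 15² = 225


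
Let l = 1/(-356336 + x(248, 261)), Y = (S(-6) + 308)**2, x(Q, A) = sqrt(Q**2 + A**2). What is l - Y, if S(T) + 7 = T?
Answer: -11050018109315111/126975215271 - 5*sqrt(5185)/126975215271 ≈ -87025.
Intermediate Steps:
S(T) = -7 + T
x(Q, A) = sqrt(A**2 + Q**2)
Y = 87025 (Y = ((-7 - 6) + 308)**2 = (-13 + 308)**2 = 295**2 = 87025)
l = 1/(-356336 + 5*sqrt(5185)) (l = 1/(-356336 + sqrt(261**2 + 248**2)) = 1/(-356336 + sqrt(68121 + 61504)) = 1/(-356336 + sqrt(129625)) = 1/(-356336 + 5*sqrt(5185)) ≈ -2.8092e-6)
l - Y = (-356336/126975215271 - 5*sqrt(5185)/126975215271) - 1*87025 = (-356336/126975215271 - 5*sqrt(5185)/126975215271) - 87025 = -11050018109315111/126975215271 - 5*sqrt(5185)/126975215271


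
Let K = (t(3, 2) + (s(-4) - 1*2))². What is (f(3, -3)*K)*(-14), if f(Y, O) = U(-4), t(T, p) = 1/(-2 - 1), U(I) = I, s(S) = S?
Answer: 20216/9 ≈ 2246.2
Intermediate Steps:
t(T, p) = -⅓ (t(T, p) = 1/(-3) = -⅓)
f(Y, O) = -4
K = 361/9 (K = (-⅓ + (-4 - 1*2))² = (-⅓ + (-4 - 2))² = (-⅓ - 6)² = (-19/3)² = 361/9 ≈ 40.111)
(f(3, -3)*K)*(-14) = -4*361/9*(-14) = -1444/9*(-14) = 20216/9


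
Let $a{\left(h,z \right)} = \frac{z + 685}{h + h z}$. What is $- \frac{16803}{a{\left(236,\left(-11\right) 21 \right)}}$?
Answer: $\frac{456033420}{227} \approx 2.009 \cdot 10^{6}$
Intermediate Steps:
$a{\left(h,z \right)} = \frac{685 + z}{h + h z}$
$- \frac{16803}{a{\left(236,\left(-11\right) 21 \right)}} = - \frac{16803}{\frac{1}{236} \frac{1}{1 - 231} \left(685 - 231\right)} = - \frac{16803}{\frac{1}{236} \frac{1}{-230} \cdot 454} = - \frac{16803}{\frac{1}{236} \left(- \frac{1}{230}\right) 454} = - \frac{16803}{- \frac{227}{27140}} = \left(-16803\right) \left(- \frac{27140}{227}\right) = \frac{456033420}{227}$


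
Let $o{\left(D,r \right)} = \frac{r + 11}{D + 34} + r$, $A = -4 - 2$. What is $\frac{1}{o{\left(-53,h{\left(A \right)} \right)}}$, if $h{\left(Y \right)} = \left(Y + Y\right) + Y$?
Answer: $- \frac{19}{335} \approx -0.056716$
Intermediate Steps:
$A = -6$
$h{\left(Y \right)} = 3 Y$ ($h{\left(Y \right)} = 2 Y + Y = 3 Y$)
$o{\left(D,r \right)} = r + \frac{11 + r}{34 + D}$ ($o{\left(D,r \right)} = \frac{11 + r}{34 + D} + r = r + \frac{11 + r}{34 + D}$)
$\frac{1}{o{\left(-53,h{\left(A \right)} \right)}} = \frac{1}{\frac{1}{34 - 53} \left(11 + 35 \cdot 3 \left(-6\right) - 53 \cdot 3 \left(-6\right)\right)} = \frac{1}{\frac{1}{-19} \left(11 + 35 \left(-18\right) - -954\right)} = \frac{1}{\left(- \frac{1}{19}\right) \left(11 - 630 + 954\right)} = \frac{1}{\left(- \frac{1}{19}\right) 335} = \frac{1}{- \frac{335}{19}} = - \frac{19}{335}$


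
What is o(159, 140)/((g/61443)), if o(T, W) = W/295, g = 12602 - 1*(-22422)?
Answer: 430101/516604 ≈ 0.83255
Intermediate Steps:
g = 35024 (g = 12602 + 22422 = 35024)
o(T, W) = W/295 (o(T, W) = W*(1/295) = W/295)
o(159, 140)/((g/61443)) = ((1/295)*140)/((35024/61443)) = 28/(59*((35024*(1/61443)))) = 28/(59*(35024/61443)) = (28/59)*(61443/35024) = 430101/516604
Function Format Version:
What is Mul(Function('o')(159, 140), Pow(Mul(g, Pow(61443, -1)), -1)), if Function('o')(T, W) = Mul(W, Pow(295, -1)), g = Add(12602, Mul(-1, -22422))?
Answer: Rational(430101, 516604) ≈ 0.83255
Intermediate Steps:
g = 35024 (g = Add(12602, 22422) = 35024)
Function('o')(T, W) = Mul(Rational(1, 295), W) (Function('o')(T, W) = Mul(W, Rational(1, 295)) = Mul(Rational(1, 295), W))
Mul(Function('o')(159, 140), Pow(Mul(g, Pow(61443, -1)), -1)) = Mul(Mul(Rational(1, 295), 140), Pow(Mul(35024, Pow(61443, -1)), -1)) = Mul(Rational(28, 59), Pow(Mul(35024, Rational(1, 61443)), -1)) = Mul(Rational(28, 59), Pow(Rational(35024, 61443), -1)) = Mul(Rational(28, 59), Rational(61443, 35024)) = Rational(430101, 516604)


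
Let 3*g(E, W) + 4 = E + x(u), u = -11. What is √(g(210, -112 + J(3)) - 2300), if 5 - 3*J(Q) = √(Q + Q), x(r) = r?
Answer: I*√2235 ≈ 47.276*I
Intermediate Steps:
J(Q) = 5/3 - √2*√Q/3 (J(Q) = 5/3 - √(Q + Q)/3 = 5/3 - √2*√Q/3)
g(E, W) = -5 + E/3 (g(E, W) = -4/3 + (E - 11)/3 = -4/3 + (-11 + E)/3 = -4/3 + (-11/3 + E/3) = -5 + E/3)
√(g(210, -112 + J(3)) - 2300) = √((-5 + (⅓)*210) - 2300) = √((-5 + 70) - 2300) = √(65 - 2300) = √(-2235) = I*√2235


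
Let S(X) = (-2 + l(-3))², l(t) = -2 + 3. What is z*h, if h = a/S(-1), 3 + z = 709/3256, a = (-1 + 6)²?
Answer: -226475/3256 ≈ -69.556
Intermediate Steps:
l(t) = 1
a = 25 (a = 5² = 25)
z = -9059/3256 (z = -3 + 709/3256 = -9059/3256 ≈ -2.7822)
S(X) = 1 (S(X) = (-2 + 1)² = (-1)² = 1)
h = 25 (h = 25/1 = 25*1 = 25)
z*h = -9059/3256*25 = -226475/3256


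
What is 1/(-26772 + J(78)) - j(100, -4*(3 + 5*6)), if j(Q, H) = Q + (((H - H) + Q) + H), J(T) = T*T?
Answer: -1406785/20688 ≈ -68.000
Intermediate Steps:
J(T) = T²
j(Q, H) = H + 2*Q (j(Q, H) = Q + ((0 + Q) + H) = Q + (Q + H) = Q + (H + Q) = H + 2*Q)
1/(-26772 + J(78)) - j(100, -4*(3 + 5*6)) = 1/(-26772 + 78²) - (-4*(3 + 5*6) + 2*100) = 1/(-26772 + 6084) - (-4*(3 + 30) + 200) = 1/(-20688) - (-4*33 + 200) = -1/20688 - (-132 + 200) = -1/20688 - 1*68 = -1/20688 - 68 = -1406785/20688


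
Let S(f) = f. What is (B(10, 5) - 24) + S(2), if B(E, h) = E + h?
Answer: -7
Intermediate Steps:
(B(10, 5) - 24) + S(2) = ((10 + 5) - 24) + 2 = (15 - 24) + 2 = -9 + 2 = -7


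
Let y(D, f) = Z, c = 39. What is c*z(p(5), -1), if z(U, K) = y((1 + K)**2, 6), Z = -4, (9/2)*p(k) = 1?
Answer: -156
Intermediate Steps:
p(k) = 2/9 (p(k) = (2/9)*1 = 2/9)
y(D, f) = -4
z(U, K) = -4
c*z(p(5), -1) = 39*(-4) = -156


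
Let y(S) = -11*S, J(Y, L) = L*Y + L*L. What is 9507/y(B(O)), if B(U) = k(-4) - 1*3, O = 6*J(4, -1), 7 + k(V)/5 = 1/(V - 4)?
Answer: 25352/1133 ≈ 22.376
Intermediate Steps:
k(V) = -35 + 5/(-4 + V) (k(V) = -35 + 5/(V - 4) = -35 + 5/(-4 + V))
J(Y, L) = L² + L*Y (J(Y, L) = L*Y + L² = L² + L*Y)
O = -18 (O = 6*(-(-1 + 4)) = 6*(-1*3) = 6*(-3) = -18)
B(U) = -309/8 (B(U) = 5*(29 - 7*(-4))/(-4 - 4) - 1*3 = 5*(29 + 28)/(-8) - 3 = 5*(-⅛)*57 - 3 = -285/8 - 3 = -309/8)
9507/y(B(O)) = 9507/((-11*(-309/8))) = 9507/(3399/8) = 9507*(8/3399) = 25352/1133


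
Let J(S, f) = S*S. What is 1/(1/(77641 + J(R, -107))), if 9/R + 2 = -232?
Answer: 52485317/676 ≈ 77641.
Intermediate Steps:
R = -1/26 (R = 9/(-2 - 232) = 9/(-234) = 9*(-1/234) = -1/26 ≈ -0.038462)
J(S, f) = S²
1/(1/(77641 + J(R, -107))) = 1/(1/(77641 + (-1/26)²)) = 1/(1/(77641 + 1/676)) = 1/(1/(52485317/676)) = 1/(676/52485317) = 52485317/676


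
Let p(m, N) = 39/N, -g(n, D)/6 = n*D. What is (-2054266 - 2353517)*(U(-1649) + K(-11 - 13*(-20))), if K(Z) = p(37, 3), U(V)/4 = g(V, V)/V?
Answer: -174499721187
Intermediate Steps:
g(n, D) = -6*D*n (g(n, D) = -6*n*D = -6*D*n)
U(V) = -24*V (U(V) = 4*((-6*V*V)/V) = 4*((-6*V**2)/V) = 4*(-6*V) = -24*V)
K(Z) = 13 (K(Z) = 39/3 = 39*(1/3) = 13)
(-2054266 - 2353517)*(U(-1649) + K(-11 - 13*(-20))) = (-2054266 - 2353517)*(-24*(-1649) + 13) = -4407783*(39576 + 13) = -4407783*39589 = -174499721187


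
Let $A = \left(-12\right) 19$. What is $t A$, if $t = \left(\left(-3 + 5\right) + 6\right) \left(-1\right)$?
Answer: $1824$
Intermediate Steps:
$A = -228$
$t = -8$ ($t = \left(2 + 6\right) \left(-1\right) = 8 \left(-1\right) = -8$)
$t A = \left(-8\right) \left(-228\right) = 1824$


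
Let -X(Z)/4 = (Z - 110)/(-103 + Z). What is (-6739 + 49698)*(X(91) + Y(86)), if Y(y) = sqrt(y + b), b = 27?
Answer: -816221/3 + 42959*sqrt(113) ≈ 1.8459e+5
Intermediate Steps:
X(Z) = -4*(-110 + Z)/(-103 + Z) (X(Z) = -4*(Z - 110)/(-103 + Z) = -4*(-110 + Z)/(-103 + Z))
Y(y) = sqrt(27 + y) (Y(y) = sqrt(y + 27) = sqrt(27 + y))
(-6739 + 49698)*(X(91) + Y(86)) = (-6739 + 49698)*(4*(110 - 1*91)/(-103 + 91) + sqrt(27 + 86)) = 42959*(4*(110 - 91)/(-12) + sqrt(113)) = 42959*(4*(-1/12)*19 + sqrt(113)) = 42959*(-19/3 + sqrt(113)) = -816221/3 + 42959*sqrt(113)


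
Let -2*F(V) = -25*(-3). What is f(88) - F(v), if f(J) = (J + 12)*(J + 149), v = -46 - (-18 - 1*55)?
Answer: 47475/2 ≈ 23738.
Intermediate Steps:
v = 27 (v = -46 - (-18 - 55) = -46 - 1*(-73) = -46 + 73 = 27)
F(V) = -75/2 (F(V) = -(-25)*(-3)/2 = -1/2*75 = -75/2)
f(J) = (12 + J)*(149 + J)
f(88) - F(v) = (1788 + 88**2 + 161*88) - 1*(-75/2) = (1788 + 7744 + 14168) + 75/2 = 23700 + 75/2 = 47475/2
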